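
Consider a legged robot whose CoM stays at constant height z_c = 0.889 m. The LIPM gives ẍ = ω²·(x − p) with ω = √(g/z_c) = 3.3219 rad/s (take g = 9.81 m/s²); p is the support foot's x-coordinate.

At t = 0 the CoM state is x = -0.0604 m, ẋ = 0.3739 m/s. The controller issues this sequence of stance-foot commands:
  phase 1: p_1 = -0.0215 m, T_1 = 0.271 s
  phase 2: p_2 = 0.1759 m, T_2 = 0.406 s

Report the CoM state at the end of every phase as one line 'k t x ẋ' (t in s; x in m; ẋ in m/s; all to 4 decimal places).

1 0.2710 0.0383 0.4032
2 0.6770 0.1111 0.0080

phase 1: p=-0.0215, T=0.271, ωT=0.900235, cosh=1.433328, sinh=1.026853; start (x,ẋ)=(-0.060400, 0.373900) → end (x,ẋ)=(0.038322, 0.403229)
phase 2: p=0.1759, T=0.406, ωT=1.348691, cosh=2.055980, sinh=1.796401; start (x,ẋ)=(0.038322, 0.403229) → end (x,ẋ)=(0.111099, 0.008041)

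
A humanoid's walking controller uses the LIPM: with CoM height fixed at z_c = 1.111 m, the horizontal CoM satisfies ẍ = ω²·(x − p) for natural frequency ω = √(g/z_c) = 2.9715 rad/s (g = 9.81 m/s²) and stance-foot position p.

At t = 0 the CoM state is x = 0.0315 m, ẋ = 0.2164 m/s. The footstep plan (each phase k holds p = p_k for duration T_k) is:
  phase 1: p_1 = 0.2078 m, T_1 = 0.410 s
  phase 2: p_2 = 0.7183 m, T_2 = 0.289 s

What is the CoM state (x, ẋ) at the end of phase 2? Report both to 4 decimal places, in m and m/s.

x = -0.4208, ẋ = -2.6495

phase 1: p=0.2078, T=0.410, ωT=1.218315, cosh=1.838607, sinh=1.542879; start (x,ẋ)=(0.031500, 0.216400) → end (x,ẋ)=(-0.003986, -0.410402)
phase 2: p=0.7183, T=0.289, ωT=0.858763, cosh=1.391963, sinh=0.968277; start (x,ẋ)=(-0.003986, -0.410402) → end (x,ẋ)=(-0.420827, -2.649451)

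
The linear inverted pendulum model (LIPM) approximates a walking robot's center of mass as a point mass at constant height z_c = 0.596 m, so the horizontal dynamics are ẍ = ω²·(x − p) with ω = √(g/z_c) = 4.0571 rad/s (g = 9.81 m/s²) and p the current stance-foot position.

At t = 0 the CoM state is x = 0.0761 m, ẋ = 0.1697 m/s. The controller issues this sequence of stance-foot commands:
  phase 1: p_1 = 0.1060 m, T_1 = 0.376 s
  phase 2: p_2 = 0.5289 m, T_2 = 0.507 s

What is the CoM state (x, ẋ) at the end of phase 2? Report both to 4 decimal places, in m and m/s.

phase 1: p=0.1060, T=0.376, ωT=1.525470, cosh=2.407410, sinh=2.189892; start (x,ẋ)=(0.076100, 0.169700) → end (x,ẋ)=(0.125617, 0.142888)
phase 2: p=0.5289, T=0.507, ωT=2.056950, cosh=3.974959, sinh=3.847115; start (x,ẋ)=(0.125617, 0.142888) → end (x,ẋ)=(-0.938641, -5.726521)

x = -0.9386, ẋ = -5.7265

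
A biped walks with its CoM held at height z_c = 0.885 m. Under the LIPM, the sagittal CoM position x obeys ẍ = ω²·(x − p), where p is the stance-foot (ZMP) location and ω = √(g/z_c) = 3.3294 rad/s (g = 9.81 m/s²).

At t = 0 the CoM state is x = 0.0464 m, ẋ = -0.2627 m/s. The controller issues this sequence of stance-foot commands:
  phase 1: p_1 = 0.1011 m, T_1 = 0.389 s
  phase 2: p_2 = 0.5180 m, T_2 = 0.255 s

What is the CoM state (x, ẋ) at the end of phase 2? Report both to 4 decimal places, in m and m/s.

phase 1: p=0.1011, T=0.389, ωT=1.295137, cosh=1.962678, sinh=1.688817; start (x,ẋ)=(0.046400, -0.262700) → end (x,ẋ)=(-0.139511, -0.823160)
phase 2: p=0.5180, T=0.255, ωT=0.848997, cosh=1.382573, sinh=0.954729; start (x,ẋ)=(-0.139511, -0.823160) → end (x,ẋ)=(-0.627104, -3.228092)

x = -0.6271, ẋ = -3.2281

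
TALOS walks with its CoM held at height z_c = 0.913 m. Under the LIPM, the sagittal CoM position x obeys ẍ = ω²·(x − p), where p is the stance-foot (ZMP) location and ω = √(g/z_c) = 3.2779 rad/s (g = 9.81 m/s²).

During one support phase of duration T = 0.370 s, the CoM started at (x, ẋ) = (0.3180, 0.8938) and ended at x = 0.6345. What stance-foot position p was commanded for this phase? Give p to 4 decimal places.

ωT = 3.2779·0.370 = 1.212823; cosh(ωT) = 1.830161, sinh(ωT) = 1.532804
x(T) = p + (x₀−p)·cosh(ωT) + (ẋ₀/ω)·sinh(ωT) ⇒ p·(1 − cosh) = x(T) − x₀·cosh − (ẋ₀/ω)·sinh
numerator   = 0.6345 − (0.3180)·1.830161 − (0.8938/3.2779)·1.532804 = -0.365448
denominator = 1 − 1.830161 = -0.830161
p = -0.365448 / -0.830161 = 0.4402

p = 0.4402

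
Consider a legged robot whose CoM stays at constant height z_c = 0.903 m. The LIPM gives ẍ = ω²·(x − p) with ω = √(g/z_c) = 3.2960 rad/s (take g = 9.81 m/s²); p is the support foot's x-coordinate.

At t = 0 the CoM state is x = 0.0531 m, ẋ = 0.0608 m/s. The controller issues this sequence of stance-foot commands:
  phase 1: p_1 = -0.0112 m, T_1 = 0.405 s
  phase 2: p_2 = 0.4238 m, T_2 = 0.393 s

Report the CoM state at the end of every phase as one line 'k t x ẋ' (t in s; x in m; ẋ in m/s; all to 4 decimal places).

phase 1: p=-0.0112, T=0.405, ωT=1.334880, cosh=2.031365, sinh=1.768175; start (x,ẋ)=(0.053100, 0.060800) → end (x,ẋ)=(0.152034, 0.498241)
phase 2: p=0.4238, T=0.393, ωT=1.295328, cosh=1.963001, sinh=1.689193; start (x,ẋ)=(0.152034, 0.498241) → end (x,ẋ)=(0.145670, -0.535033)

1 0.4050 0.1520 0.4982
2 0.7980 0.1457 -0.5350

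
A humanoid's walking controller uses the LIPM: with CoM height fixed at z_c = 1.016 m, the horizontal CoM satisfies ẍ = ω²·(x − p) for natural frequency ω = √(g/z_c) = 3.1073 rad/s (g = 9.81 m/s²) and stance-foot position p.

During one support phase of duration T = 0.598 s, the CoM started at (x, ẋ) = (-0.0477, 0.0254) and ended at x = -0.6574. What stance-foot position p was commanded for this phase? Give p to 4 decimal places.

ωT = 3.1073·0.598 = 1.858165; cosh(ωT) = 3.283961, sinh(ωT) = 3.128002
x(T) = p + (x₀−p)·cosh(ωT) + (ẋ₀/ω)·sinh(ωT) ⇒ p·(1 − cosh) = x(T) − x₀·cosh − (ẋ₀/ω)·sinh
numerator   = -0.6574 − (-0.0477)·3.283961 − (0.0254/3.1073)·3.128002 = -0.526324
denominator = 1 − 3.283961 = -2.283961
p = -0.526324 / -2.283961 = 0.2304

p = 0.2304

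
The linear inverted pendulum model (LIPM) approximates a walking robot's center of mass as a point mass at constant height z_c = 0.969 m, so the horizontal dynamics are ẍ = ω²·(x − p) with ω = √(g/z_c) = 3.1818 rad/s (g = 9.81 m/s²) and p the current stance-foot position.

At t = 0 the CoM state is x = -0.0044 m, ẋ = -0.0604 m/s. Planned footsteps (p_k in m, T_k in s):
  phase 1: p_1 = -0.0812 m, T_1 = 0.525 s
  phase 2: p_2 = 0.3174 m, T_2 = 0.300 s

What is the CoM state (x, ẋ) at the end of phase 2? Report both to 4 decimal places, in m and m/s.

x = 0.1255, ẋ = -0.1443

phase 1: p=-0.0812, T=0.525, ωT=1.670445, cosh=2.751348, sinh=2.563184; start (x,ẋ)=(-0.004400, -0.060400) → end (x,ẋ)=(0.081447, 0.460164)
phase 2: p=0.3174, T=0.300, ωT=0.954540, cosh=1.491232, sinh=1.106243; start (x,ẋ)=(0.081447, 0.460164) → end (x,ẋ)=(0.125528, -0.144307)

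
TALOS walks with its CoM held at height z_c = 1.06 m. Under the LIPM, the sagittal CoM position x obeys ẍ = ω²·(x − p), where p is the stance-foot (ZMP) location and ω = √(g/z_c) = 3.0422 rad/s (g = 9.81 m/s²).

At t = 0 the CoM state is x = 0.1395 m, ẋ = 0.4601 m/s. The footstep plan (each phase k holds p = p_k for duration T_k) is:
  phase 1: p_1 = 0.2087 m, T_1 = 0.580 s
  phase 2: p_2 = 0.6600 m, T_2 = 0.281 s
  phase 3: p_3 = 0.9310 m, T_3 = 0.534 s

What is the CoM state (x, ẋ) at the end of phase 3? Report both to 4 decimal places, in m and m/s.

phase 1: p=0.2087, T=0.580, ωT=1.764476, cosh=3.004894, sinh=2.833618; start (x,ẋ)=(0.139500, 0.460100) → end (x,ẋ)=(0.429316, 0.786018)
phase 2: p=0.6600, T=0.281, ωT=0.854858, cosh=1.388192, sinh=0.962849; start (x,ẋ)=(0.429316, 0.786018) → end (x,ẋ)=(0.588538, 0.415428)
phase 3: p=0.9310, T=0.534, ωT=1.624535, cosh=2.636530, sinh=2.439527; start (x,ẋ)=(0.588538, 0.415428) → end (x,ẋ)=(0.361219, -1.446301)

x = 0.3612, ẋ = -1.4463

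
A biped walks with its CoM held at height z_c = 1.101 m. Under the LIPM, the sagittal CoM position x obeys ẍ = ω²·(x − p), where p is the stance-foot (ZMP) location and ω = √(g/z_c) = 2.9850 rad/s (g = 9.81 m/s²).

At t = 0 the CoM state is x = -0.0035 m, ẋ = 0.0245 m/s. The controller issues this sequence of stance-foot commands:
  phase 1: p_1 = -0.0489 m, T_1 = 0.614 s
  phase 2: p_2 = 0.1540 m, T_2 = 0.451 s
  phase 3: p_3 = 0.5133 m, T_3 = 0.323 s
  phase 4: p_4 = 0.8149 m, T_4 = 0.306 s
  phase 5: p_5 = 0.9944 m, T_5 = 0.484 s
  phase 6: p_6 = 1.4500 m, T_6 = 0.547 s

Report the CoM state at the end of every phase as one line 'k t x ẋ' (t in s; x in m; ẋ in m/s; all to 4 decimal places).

phase 1: p=-0.0489, T=0.614, ωT=1.832790, cosh=3.205635, sinh=3.045668; start (x,ẋ)=(-0.003500, 0.024500) → end (x,ẋ)=(0.121634, 0.491284)
phase 2: p=0.1540, T=0.451, ωT=1.346235, cosh=2.051574, sinh=1.791356; start (x,ẋ)=(0.121634, 0.491284) → end (x,ẋ)=(0.382427, 0.834837)
phase 3: p=0.5133, T=0.323, ωT=0.964155, cosh=1.501938, sinh=1.120633; start (x,ẋ)=(0.382427, 0.834837) → end (x,ẋ)=(0.630153, 0.816092)
phase 4: p=0.8149, T=0.306, ωT=0.913410, cosh=1.446981, sinh=1.045827; start (x,ẋ)=(0.630153, 0.816092) → end (x,ẋ)=(0.833501, 0.604128)
phase 5: p=0.9944, T=0.484, ωT=1.444740, cosh=2.238278, sinh=2.002471; start (x,ẋ)=(0.833501, 0.604128) → end (x,ẋ)=(1.039539, 0.390453)
phase 6: p=1.4500, T=0.547, ωT=1.632795, cosh=2.656771, sinh=2.461389; start (x,ẋ)=(1.039539, 0.390453) → end (x,ẋ)=(0.681461, -1.978412)

1 0.6140 0.1216 0.4913
2 1.0650 0.3824 0.8348
3 1.3880 0.6302 0.8161
4 1.6940 0.8335 0.6041
5 2.1780 1.0395 0.3905
6 2.7250 0.6815 -1.9784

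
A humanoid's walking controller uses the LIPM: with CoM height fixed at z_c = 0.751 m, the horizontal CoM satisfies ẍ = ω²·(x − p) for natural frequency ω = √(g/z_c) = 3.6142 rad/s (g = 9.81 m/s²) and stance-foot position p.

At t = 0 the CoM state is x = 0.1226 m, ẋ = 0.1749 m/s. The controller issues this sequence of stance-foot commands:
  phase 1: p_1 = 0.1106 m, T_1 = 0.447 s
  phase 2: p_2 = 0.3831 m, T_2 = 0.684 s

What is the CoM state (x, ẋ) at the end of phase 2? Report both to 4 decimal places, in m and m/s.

x = 0.5568, ẋ = 0.7131

phase 1: p=0.1106, T=0.447, ωT=1.615547, cosh=2.614711, sinh=2.415930; start (x,ẋ)=(0.122600, 0.174900) → end (x,ẋ)=(0.258889, 0.562093)
phase 2: p=0.3831, T=0.684, ωT=2.472113, cosh=5.965929, sinh=5.881523; start (x,ẋ)=(0.258889, 0.562093) → end (x,ẋ)=(0.556782, 0.713059)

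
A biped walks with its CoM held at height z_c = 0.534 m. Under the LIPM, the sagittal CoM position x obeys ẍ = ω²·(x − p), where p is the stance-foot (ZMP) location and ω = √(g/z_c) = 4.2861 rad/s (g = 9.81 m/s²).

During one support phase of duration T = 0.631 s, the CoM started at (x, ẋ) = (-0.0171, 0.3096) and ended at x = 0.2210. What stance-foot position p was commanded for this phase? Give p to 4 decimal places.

p = 0.0289

ωT = 4.2861·0.631 = 2.704529; cosh(ωT) = 7.507089, sinh(ωT) = 7.440187
x(T) = p + (x₀−p)·cosh(ωT) + (ẋ₀/ω)·sinh(ωT) ⇒ p·(1 − cosh) = x(T) − x₀·cosh − (ẋ₀/ω)·sinh
numerator   = 0.2210 − (-0.0171)·7.507089 − (0.3096/4.2861)·7.440187 = -0.188060
denominator = 1 − 7.507089 = -6.507089
p = -0.188060 / -6.507089 = 0.0289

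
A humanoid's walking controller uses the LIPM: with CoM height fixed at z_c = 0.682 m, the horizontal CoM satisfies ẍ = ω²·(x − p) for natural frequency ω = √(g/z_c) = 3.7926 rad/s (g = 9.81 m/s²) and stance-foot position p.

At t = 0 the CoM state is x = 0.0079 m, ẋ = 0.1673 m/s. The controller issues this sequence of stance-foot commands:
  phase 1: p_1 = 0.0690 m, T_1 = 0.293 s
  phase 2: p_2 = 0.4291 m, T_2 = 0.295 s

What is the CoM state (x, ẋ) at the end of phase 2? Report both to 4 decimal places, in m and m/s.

phase 1: p=0.0690, T=0.293, ωT=1.111232, cosh=1.683626, sinh=1.354473; start (x,ẋ)=(0.007900, 0.167300) → end (x,ẋ)=(0.025879, -0.032198)
phase 2: p=0.4291, T=0.295, ωT=1.118817, cosh=1.693948, sinh=1.367282; start (x,ẋ)=(0.025879, -0.032198) → end (x,ẋ)=(-0.265543, -2.145466)

x = -0.2655, ẋ = -2.1455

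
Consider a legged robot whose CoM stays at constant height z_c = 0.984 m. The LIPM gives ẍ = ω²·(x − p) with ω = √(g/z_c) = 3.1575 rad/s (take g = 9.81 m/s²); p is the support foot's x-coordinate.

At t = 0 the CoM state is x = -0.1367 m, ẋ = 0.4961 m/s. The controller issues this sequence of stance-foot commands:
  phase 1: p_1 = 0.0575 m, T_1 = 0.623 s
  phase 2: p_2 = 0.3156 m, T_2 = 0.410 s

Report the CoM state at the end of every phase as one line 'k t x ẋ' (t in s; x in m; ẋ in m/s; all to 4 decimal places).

phase 1: p=0.0575, T=0.623, ωT=1.967123, cosh=3.644966, sinh=3.505107; start (x,ẋ)=(-0.136700, 0.496100) → end (x,ẋ)=(-0.099637, -0.341017)
phase 2: p=0.3156, T=0.410, ωT=1.294575, cosh=1.961729, sinh=1.687715; start (x,ẋ)=(-0.099637, -0.341017) → end (x,ẋ)=(-0.681260, -2.881764)

1 0.6230 -0.0996 -0.3410
2 1.0330 -0.6813 -2.8818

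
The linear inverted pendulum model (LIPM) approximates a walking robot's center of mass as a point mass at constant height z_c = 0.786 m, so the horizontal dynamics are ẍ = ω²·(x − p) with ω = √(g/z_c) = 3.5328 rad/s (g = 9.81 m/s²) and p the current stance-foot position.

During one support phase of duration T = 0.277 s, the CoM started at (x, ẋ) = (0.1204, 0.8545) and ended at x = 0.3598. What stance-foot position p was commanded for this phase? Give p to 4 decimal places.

ωT = 3.5328·0.277 = 0.978586; cosh(ωT) = 1.518266, sinh(ωT) = 1.142424
x(T) = p + (x₀−p)·cosh(ωT) + (ẋ₀/ω)·sinh(ωT) ⇒ p·(1 − cosh) = x(T) − x₀·cosh − (ẋ₀/ω)·sinh
numerator   = 0.3598 − (0.1204)·1.518266 − (0.8545/3.5328)·1.142424 = -0.099324
denominator = 1 − 1.518266 = -0.518266
p = -0.099324 / -0.518266 = 0.1916

p = 0.1916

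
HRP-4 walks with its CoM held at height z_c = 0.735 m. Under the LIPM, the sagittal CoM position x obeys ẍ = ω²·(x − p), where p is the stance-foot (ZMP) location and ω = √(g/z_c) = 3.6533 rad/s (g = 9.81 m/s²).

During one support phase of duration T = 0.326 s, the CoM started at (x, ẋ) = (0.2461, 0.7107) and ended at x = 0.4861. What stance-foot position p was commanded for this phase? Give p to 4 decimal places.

ωT = 3.6533·0.326 = 1.190976; cosh(ωT) = 1.797107, sinh(ωT) = 1.493183
x(T) = p + (x₀−p)·cosh(ωT) + (ẋ₀/ω)·sinh(ωT) ⇒ p·(1 − cosh) = x(T) − x₀·cosh − (ẋ₀/ω)·sinh
numerator   = 0.4861 − (0.2461)·1.797107 − (0.7107/3.6533)·1.493183 = -0.246647
denominator = 1 − 1.797107 = -0.797107
p = -0.246647 / -0.797107 = 0.3094

p = 0.3094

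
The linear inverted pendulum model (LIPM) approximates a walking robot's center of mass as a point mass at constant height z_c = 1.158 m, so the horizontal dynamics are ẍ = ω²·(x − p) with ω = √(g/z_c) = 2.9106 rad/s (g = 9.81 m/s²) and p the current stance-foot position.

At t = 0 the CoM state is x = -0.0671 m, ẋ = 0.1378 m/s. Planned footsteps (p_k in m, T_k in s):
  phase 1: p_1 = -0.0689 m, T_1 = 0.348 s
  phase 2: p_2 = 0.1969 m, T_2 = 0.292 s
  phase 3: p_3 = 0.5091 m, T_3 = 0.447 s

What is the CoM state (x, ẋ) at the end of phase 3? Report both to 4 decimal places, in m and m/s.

x = -0.6838, ẋ = -3.1290

phase 1: p=-0.0689, T=0.348, ωT=1.012889, cosh=1.558356, sinh=1.195188; start (x,ẋ)=(-0.067100, 0.137800) → end (x,ẋ)=(-0.009510, 0.221003)
phase 2: p=0.1969, T=0.292, ωT=0.849895, cosh=1.383431, sinh=0.955971; start (x,ẋ)=(-0.009510, 0.221003) → end (x,ẋ)=(-0.016066, -0.268582)
phase 3: p=0.5091, T=0.447, ωT=1.301038, cosh=1.972679, sinh=1.700430; start (x,ẋ)=(-0.016066, -0.268582) → end (x,ẋ)=(-0.683795, -3.129016)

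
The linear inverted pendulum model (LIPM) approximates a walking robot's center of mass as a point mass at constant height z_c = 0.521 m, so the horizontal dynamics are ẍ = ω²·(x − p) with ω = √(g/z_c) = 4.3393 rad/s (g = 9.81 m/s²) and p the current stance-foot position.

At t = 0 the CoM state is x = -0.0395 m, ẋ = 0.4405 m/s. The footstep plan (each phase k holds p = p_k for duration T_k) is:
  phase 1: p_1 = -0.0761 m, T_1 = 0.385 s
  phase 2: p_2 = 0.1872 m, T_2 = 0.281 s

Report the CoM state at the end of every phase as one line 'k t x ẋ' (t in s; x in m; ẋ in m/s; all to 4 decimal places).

1 0.3850 0.2849 1.6193
2 0.6660 0.9434 3.6346

phase 1: p=-0.0761, T=0.385, ωT=1.670630, cosh=2.751823, sinh=2.563695; start (x,ẋ)=(-0.039500, 0.440500) → end (x,ẋ)=(0.284868, 1.619340)
phase 2: p=0.1872, T=0.281, ωT=1.219343, cosh=1.840194, sinh=1.544770; start (x,ẋ)=(0.284868, 1.619340) → end (x,ẋ)=(0.943405, 3.634589)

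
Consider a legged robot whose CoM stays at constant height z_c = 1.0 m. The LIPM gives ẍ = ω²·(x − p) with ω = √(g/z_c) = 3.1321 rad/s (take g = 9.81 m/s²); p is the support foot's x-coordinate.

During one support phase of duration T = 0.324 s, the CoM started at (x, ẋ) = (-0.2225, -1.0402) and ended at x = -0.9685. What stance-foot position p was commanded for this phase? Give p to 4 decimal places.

p = 0.3984

ωT = 3.1321·0.324 = 1.014800; cosh(ωT) = 1.560644, sinh(ωT) = 1.198169
x(T) = p + (x₀−p)·cosh(ωT) + (ẋ₀/ω)·sinh(ωT) ⇒ p·(1 − cosh) = x(T) − x₀·cosh − (ẋ₀/ω)·sinh
numerator   = -0.9685 − (-0.2225)·1.560644 − (-1.0402/3.1321)·1.198169 = -0.223334
denominator = 1 − 1.560644 = -0.560644
p = -0.223334 / -0.560644 = 0.3984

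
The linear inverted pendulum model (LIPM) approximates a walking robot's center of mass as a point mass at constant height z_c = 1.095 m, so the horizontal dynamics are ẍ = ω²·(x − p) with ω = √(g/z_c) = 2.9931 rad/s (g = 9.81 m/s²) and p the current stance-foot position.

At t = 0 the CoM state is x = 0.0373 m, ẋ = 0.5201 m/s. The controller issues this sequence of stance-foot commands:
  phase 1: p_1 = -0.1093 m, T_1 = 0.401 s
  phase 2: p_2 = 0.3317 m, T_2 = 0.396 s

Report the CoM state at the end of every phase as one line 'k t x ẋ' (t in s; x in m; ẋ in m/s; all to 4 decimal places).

1 0.4010 0.4186 1.6044
2 0.7970 1.2820 3.2552

phase 1: p=-0.1093, T=0.401, ωT=1.200233, cosh=1.811007, sinh=1.509883; start (x,ẋ)=(0.037300, 0.520100) → end (x,ẋ)=(0.418561, 1.604424)
phase 2: p=0.3317, T=0.396, ωT=1.185268, cosh=1.788613, sinh=1.482949; start (x,ẋ)=(0.418561, 1.604424) → end (x,ẋ)=(1.281981, 3.255236)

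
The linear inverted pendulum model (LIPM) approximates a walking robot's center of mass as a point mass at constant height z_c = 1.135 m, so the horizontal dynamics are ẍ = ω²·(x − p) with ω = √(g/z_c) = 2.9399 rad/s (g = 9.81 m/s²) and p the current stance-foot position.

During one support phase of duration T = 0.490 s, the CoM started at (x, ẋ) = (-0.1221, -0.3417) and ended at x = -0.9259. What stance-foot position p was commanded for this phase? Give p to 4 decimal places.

ωT = 2.9399·0.490 = 1.440551; cosh(ωT) = 2.229910, sinh(ωT) = 1.993112
x(T) = p + (x₀−p)·cosh(ωT) + (ẋ₀/ω)·sinh(ωT) ⇒ p·(1 − cosh) = x(T) − x₀·cosh − (ẋ₀/ω)·sinh
numerator   = -0.9259 − (-0.1221)·2.229910 − (-0.3417/2.9399)·1.993112 = -0.421972
denominator = 1 − 2.229910 = -1.229910
p = -0.421972 / -1.229910 = 0.3431

p = 0.3431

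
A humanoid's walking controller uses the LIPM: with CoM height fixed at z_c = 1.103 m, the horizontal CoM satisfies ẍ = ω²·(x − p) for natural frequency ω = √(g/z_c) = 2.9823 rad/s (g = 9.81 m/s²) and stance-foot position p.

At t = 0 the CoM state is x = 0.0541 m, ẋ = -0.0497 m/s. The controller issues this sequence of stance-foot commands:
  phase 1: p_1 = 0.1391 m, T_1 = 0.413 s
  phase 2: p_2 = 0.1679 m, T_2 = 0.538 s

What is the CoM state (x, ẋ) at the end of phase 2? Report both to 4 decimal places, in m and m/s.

x = -0.7754, ẋ = -2.7838

phase 1: p=0.1391, T=0.413, ωT=1.231690, cosh=1.859408, sinh=1.567608; start (x,ẋ)=(0.054100, -0.049700) → end (x,ẋ)=(-0.045074, -0.489794)
phase 2: p=0.1679, T=0.538, ωT=1.604477, cosh=2.588127, sinh=2.387132; start (x,ẋ)=(-0.045074, -0.489794) → end (x,ẋ)=(-0.775351, -2.783841)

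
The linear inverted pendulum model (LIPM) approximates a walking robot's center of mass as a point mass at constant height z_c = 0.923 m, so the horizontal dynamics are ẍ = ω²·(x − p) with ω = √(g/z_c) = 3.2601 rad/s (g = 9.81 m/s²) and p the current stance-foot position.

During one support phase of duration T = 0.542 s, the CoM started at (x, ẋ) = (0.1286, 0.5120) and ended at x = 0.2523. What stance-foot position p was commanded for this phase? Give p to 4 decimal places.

ωT = 3.2601·0.542 = 1.766974; cosh(ωT) = 3.011983, sinh(ωT) = 2.841134
x(T) = p + (x₀−p)·cosh(ωT) + (ẋ₀/ω)·sinh(ωT) ⇒ p·(1 − cosh) = x(T) − x₀·cosh − (ẋ₀/ω)·sinh
numerator   = 0.2523 − (0.1286)·3.011983 − (0.5120/3.2601)·2.841134 = -0.581242
denominator = 1 − 3.011983 = -2.011983
p = -0.581242 / -2.011983 = 0.2889

p = 0.2889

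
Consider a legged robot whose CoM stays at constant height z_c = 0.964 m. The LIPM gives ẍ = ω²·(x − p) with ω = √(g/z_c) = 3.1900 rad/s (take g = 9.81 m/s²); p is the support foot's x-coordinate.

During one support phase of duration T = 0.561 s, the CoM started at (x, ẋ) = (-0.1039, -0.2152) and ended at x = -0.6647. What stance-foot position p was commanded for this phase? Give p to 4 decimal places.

p = 0.0716

ωT = 3.1900·0.561 = 1.789590; cosh(ωT) = 3.077013, sinh(ωT) = 2.909984
x(T) = p + (x₀−p)·cosh(ωT) + (ẋ₀/ω)·sinh(ωT) ⇒ p·(1 − cosh) = x(T) − x₀·cosh − (ẋ₀/ω)·sinh
numerator   = -0.6647 − (-0.1039)·3.077013 − (-0.2152/3.1900)·2.909984 = -0.148688
denominator = 1 − 3.077013 = -2.077013
p = -0.148688 / -2.077013 = 0.0716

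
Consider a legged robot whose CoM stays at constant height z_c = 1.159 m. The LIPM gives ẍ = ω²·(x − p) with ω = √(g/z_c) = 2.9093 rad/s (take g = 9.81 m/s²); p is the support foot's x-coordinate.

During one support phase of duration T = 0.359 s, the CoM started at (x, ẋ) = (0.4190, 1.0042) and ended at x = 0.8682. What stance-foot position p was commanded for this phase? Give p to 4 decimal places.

ωT = 2.9093·0.359 = 1.044439; cosh(ωT) = 1.596846, sinh(ωT) = 1.244957
x(T) = p + (x₀−p)·cosh(ωT) + (ẋ₀/ω)·sinh(ωT) ⇒ p·(1 − cosh) = x(T) − x₀·cosh − (ẋ₀/ω)·sinh
numerator   = 0.8682 − (0.4190)·1.596846 − (1.0042/2.9093)·1.244957 = -0.230599
denominator = 1 − 1.596846 = -0.596846
p = -0.230599 / -0.596846 = 0.3864

p = 0.3864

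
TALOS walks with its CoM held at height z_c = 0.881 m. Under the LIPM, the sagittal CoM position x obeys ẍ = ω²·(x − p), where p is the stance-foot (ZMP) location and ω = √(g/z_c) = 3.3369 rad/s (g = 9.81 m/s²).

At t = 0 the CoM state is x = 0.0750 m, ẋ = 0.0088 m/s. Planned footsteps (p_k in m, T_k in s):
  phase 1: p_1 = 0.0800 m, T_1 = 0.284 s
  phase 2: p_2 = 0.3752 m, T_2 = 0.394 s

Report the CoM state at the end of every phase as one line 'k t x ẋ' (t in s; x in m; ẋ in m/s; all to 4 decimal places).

1 0.2840 0.0755 -0.0052
2 0.6780 -0.2258 -1.7383

phase 1: p=0.0800, T=0.284, ωT=0.947680, cosh=1.483678, sinh=1.096039; start (x,ẋ)=(0.075000, 0.008800) → end (x,ẋ)=(0.075472, -0.005230)
phase 2: p=0.3752, T=0.394, ωT=1.314739, cosh=1.996161, sinh=1.727616; start (x,ẋ)=(0.075472, -0.005230) → end (x,ẋ)=(-0.225813, -1.738338)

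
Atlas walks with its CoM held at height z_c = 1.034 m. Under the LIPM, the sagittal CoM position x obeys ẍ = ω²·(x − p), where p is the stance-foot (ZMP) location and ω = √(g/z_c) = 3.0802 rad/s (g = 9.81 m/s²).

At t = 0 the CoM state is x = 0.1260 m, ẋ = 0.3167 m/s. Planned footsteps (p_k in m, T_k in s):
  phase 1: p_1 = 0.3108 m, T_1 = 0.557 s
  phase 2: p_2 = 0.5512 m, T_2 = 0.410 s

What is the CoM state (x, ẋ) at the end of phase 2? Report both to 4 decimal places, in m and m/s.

phase 1: p=0.3108, T=0.557, ωT=1.715671, cosh=2.870125, sinh=2.690282; start (x,ẋ)=(0.126000, 0.316700) → end (x,ẋ)=(0.057010, -0.622396)
phase 2: p=0.5512, T=0.410, ωT=1.262882, cosh=1.909217, sinh=1.626379; start (x,ẋ)=(0.057010, -0.622396) → end (x,ẋ)=(-0.720948, -3.663970)

x = -0.7209, ẋ = -3.6640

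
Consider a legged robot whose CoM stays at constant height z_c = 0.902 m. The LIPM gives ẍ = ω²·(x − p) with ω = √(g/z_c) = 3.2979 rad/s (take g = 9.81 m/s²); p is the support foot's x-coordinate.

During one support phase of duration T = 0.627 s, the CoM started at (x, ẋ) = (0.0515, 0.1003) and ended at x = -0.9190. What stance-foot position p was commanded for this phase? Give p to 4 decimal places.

p = 0.4124

ωT = 3.2979·0.627 = 2.067783; cosh(ωT) = 4.016871, sinh(ωT) = 3.890405
x(T) = p + (x₀−p)·cosh(ωT) + (ẋ₀/ω)·sinh(ωT) ⇒ p·(1 − cosh) = x(T) − x₀·cosh − (ẋ₀/ω)·sinh
numerator   = -0.9190 − (0.0515)·4.016871 − (0.1003/3.2979)·3.890405 = -1.244189
denominator = 1 − 4.016871 = -3.016871
p = -1.244189 / -3.016871 = 0.4124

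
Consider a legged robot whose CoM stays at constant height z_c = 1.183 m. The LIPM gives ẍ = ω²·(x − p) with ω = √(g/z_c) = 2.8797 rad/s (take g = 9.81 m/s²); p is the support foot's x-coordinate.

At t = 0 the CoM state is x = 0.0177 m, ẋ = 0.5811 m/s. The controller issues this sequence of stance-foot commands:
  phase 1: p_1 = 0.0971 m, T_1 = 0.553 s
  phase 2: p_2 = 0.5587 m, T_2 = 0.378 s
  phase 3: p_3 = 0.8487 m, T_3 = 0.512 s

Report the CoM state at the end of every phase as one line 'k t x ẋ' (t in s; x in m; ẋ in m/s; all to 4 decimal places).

1 0.5530 0.3693 0.9487
2 0.9310 0.6793 0.8505
3 1.4430 1.0707 0.9456

phase 1: p=0.0971, T=0.553, ωT=1.592474, cosh=2.559659, sinh=2.356237; start (x,ẋ)=(0.017700, 0.581100) → end (x,ẋ)=(0.369333, 0.948668)
phase 2: p=0.5587, T=0.378, ωT=1.088527, cosh=1.653304, sinh=1.316591; start (x,ẋ)=(0.369333, 0.948668) → end (x,ẋ)=(0.679347, 0.850472)
phase 3: p=0.8487, T=0.512, ωT=1.474406, cosh=2.298678, sinh=2.069764; start (x,ẋ)=(0.679347, 0.850472) → end (x,ẋ)=(1.070682, 0.945566)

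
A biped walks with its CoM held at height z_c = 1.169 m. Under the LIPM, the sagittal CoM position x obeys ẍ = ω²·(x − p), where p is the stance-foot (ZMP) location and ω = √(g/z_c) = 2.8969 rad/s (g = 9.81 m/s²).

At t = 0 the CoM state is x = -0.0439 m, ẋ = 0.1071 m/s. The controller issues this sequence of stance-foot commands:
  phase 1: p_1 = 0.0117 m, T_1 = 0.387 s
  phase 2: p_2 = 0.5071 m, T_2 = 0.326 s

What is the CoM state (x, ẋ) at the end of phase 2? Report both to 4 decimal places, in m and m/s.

phase 1: p=0.0117, T=0.387, ωT=1.121100, cosh=1.697075, sinh=1.371154; start (x,ẋ)=(-0.043900, 0.107100) → end (x,ẋ)=(-0.031965, -0.039092)
phase 2: p=0.5071, T=0.326, ωT=0.944389, cosh=1.480080, sinh=1.091163; start (x,ẋ)=(-0.031965, -0.039092) → end (x,ẋ)=(-0.305484, -1.761838)

x = -0.3055, ẋ = -1.7618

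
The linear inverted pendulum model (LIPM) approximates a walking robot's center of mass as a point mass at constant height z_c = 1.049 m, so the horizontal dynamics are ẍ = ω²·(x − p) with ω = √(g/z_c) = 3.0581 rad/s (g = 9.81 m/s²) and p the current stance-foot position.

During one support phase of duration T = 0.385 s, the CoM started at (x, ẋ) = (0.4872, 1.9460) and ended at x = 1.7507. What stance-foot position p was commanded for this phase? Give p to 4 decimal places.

ωT = 3.0581·0.385 = 1.177369; cosh(ωT) = 1.776955, sinh(ωT) = 1.468867
x(T) = p + (x₀−p)·cosh(ωT) + (ẋ₀/ω)·sinh(ωT) ⇒ p·(1 − cosh) = x(T) − x₀·cosh − (ẋ₀/ω)·sinh
numerator   = 1.7507 − (0.4872)·1.776955 − (1.9460/3.0581)·1.468867 = -0.049735
denominator = 1 − 1.776955 = -0.776955
p = -0.049735 / -0.776955 = 0.0640

p = 0.0640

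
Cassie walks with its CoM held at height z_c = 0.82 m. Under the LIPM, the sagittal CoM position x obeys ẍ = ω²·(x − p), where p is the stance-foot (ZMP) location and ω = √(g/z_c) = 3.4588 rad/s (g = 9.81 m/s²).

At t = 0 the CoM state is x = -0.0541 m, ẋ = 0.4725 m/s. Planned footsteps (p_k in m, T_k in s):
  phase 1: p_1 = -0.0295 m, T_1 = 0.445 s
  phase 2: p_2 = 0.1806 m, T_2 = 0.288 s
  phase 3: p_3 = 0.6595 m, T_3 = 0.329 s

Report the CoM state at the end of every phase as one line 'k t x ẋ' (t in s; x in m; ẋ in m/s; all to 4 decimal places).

phase 1: p=-0.0295, T=0.445, ωT=1.539166, cosh=2.437631, sinh=2.223071; start (x,ẋ)=(-0.054100, 0.472500) → end (x,ẋ)=(0.214224, 0.962627)
phase 2: p=0.1806, T=0.288, ωT=0.996134, cosh=1.538549, sinh=1.169245; start (x,ẋ)=(0.214224, 0.962627) → end (x,ẋ)=(0.557747, 1.617030)
phase 3: p=0.6595, T=0.329, ωT=1.137945, cosh=1.720413, sinh=1.399937; start (x,ẋ)=(0.557747, 1.617030) → end (x,ẋ)=(1.138930, 2.289263)

1 0.4450 0.2142 0.9626
2 0.7330 0.5577 1.6170
3 1.0620 1.1389 2.2893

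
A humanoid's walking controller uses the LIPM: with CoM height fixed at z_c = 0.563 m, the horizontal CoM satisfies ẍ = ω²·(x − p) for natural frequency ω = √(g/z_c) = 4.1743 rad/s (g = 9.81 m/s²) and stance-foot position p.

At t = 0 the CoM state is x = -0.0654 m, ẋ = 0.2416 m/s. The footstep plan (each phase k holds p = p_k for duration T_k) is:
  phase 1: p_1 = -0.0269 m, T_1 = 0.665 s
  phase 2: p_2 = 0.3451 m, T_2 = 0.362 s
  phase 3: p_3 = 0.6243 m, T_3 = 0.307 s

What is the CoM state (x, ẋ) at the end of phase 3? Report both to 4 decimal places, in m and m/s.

x = -0.4261, ẋ = -3.9645

phase 1: p=-0.0269, T=0.665, ωT=2.775910, cosh=8.057757, sinh=7.995464; start (x,ẋ)=(-0.065400, 0.241600) → end (x,ẋ)=(0.125638, 0.661799)
phase 2: p=0.3451, T=0.362, ωT=1.511097, cosh=2.376183, sinh=2.155515; start (x,ẋ)=(0.125638, 0.661799) → end (x,ẋ)=(0.165355, -0.402117)
phase 3: p=0.6243, T=0.307, ωT=1.281510, cosh=1.939846, sinh=1.662229; start (x,ẋ)=(0.165355, -0.402117) → end (x,ẋ)=(-0.426108, -3.964499)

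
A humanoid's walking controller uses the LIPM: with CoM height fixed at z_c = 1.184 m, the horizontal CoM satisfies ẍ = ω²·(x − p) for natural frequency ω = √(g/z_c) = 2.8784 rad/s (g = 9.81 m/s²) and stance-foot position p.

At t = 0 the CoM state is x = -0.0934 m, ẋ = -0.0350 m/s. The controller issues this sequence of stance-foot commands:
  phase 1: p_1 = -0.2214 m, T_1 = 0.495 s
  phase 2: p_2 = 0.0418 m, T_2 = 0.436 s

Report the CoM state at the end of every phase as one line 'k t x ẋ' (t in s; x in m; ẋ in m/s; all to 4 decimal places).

phase 1: p=-0.2214, T=0.495, ωT=1.424808, cosh=2.198807, sinh=1.958252; start (x,ẋ)=(-0.093400, -0.035000) → end (x,ẋ)=(0.036236, 0.644531)
phase 2: p=0.0418, T=0.436, ωT=1.254982, cosh=1.896429, sinh=1.611348; start (x,ẋ)=(0.036236, 0.644531) → end (x,ẋ)=(0.392061, 1.196500)

1 0.4950 0.0362 0.6445
2 0.9310 0.3921 1.1965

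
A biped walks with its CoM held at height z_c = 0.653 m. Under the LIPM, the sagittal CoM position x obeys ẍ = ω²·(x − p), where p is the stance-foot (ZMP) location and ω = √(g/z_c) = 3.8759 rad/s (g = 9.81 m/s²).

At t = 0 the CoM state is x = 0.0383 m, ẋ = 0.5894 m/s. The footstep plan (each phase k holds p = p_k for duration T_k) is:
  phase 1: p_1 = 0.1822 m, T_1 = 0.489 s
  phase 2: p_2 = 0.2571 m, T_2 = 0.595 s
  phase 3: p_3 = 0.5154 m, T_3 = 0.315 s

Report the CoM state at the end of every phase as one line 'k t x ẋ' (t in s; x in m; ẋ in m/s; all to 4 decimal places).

phase 1: p=0.1822, T=0.489, ωT=1.895315, cosh=3.402458, sinh=3.252187; start (x,ẋ)=(0.038300, 0.589400) → end (x,ẋ)=(0.187140, 0.191527)
phase 2: p=0.2571, T=0.595, ωT=2.306160, cosh=5.067731, sinh=4.968087; start (x,ẋ)=(0.187140, 0.191527) → end (x,ẋ)=(0.148057, -0.376535)
phase 3: p=0.5154, T=0.315, ωT=1.220908, cosh=1.842614, sinh=1.547652; start (x,ẋ)=(0.148057, -0.376535) → end (x,ẋ)=(-0.311822, -2.897332)

1 0.4890 0.1871 0.1915
2 1.0840 0.1481 -0.3765
3 1.3990 -0.3118 -2.8973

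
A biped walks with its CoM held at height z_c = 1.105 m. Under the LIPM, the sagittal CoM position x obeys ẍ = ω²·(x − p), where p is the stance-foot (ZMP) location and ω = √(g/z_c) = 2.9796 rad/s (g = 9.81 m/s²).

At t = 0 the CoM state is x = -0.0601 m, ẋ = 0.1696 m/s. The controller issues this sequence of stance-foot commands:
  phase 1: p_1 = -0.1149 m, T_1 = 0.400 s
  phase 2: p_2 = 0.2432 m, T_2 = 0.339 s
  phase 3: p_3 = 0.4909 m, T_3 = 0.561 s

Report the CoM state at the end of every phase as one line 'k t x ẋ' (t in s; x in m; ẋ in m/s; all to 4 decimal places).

1 0.4000 0.0687 0.5491
2 0.7390 0.1913 0.2348
3 1.3000 -0.1319 -1.6439

phase 1: p=-0.1149, T=0.400, ωT=1.191840, cosh=1.798399, sinh=1.494736; start (x,ẋ)=(-0.060100, 0.169600) → end (x,ẋ)=(0.068733, 0.549072)
phase 2: p=0.2432, T=0.339, ωT=1.010084, cosh=1.555010, sinh=1.190822; start (x,ẋ)=(0.068733, 0.549072) → end (x,ẋ)=(0.191344, 0.234774)
phase 3: p=0.4909, T=0.561, ωT=1.671556, cosh=2.754196, sinh=2.566242; start (x,ẋ)=(0.191344, 0.234774) → end (x,ẋ)=(-0.131933, -1.643905)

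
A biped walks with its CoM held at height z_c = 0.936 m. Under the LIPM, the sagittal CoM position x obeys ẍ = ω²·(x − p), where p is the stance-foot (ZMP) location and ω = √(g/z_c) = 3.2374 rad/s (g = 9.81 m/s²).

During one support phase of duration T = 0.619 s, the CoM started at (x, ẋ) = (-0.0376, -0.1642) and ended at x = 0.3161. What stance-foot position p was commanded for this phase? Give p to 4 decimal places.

ωT = 3.2374·0.619 = 2.003951; cosh(ωT) = 3.776553, sinh(ωT) = 3.641752
x(T) = p + (x₀−p)·cosh(ωT) + (ẋ₀/ω)·sinh(ωT) ⇒ p·(1 − cosh) = x(T) − x₀·cosh − (ẋ₀/ω)·sinh
numerator   = 0.3161 − (-0.0376)·3.776553 − (-0.1642/3.2374)·3.641752 = 0.642807
denominator = 1 − 3.776553 = -2.776553
p = 0.642807 / -2.776553 = -0.2315

p = -0.2315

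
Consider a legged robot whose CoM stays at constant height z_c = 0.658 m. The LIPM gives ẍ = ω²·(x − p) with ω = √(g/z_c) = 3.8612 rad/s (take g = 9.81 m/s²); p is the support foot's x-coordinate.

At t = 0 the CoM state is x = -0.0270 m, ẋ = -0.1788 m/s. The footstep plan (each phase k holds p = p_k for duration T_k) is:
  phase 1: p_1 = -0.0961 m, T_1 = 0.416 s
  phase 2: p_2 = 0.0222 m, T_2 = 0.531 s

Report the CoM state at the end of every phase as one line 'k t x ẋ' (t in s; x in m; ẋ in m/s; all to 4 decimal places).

phase 1: p=-0.0961, T=0.416, ωT=1.606259, cosh=2.592384, sinh=2.391747; start (x,ẋ)=(-0.027000, -0.178800) → end (x,ẋ)=(-0.027721, 0.174621)
phase 2: p=0.0222, T=0.531, ωT=2.050297, cosh=3.949453, sinh=3.820757; start (x,ẋ)=(-0.027721, 0.174621) → end (x,ẋ)=(-0.002167, -0.046804)

1 0.4160 -0.0277 0.1746
2 0.9470 -0.0022 -0.0468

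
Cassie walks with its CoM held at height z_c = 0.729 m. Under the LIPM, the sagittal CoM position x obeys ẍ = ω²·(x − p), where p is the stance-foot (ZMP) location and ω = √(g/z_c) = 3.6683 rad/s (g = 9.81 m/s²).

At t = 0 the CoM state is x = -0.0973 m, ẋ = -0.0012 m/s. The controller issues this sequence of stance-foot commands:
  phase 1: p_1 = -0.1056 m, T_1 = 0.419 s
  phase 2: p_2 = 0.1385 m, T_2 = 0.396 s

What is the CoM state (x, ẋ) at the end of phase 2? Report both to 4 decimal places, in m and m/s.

phase 1: p=-0.1056, T=0.419, ωT=1.537018, cosh=2.432861, sinh=2.217839; start (x,ẋ)=(-0.097300, -0.001200) → end (x,ẋ)=(-0.086133, 0.064607)
phase 2: p=0.1385, T=0.396, ωT=1.452647, cosh=2.254182, sinh=2.020231; start (x,ẋ)=(-0.086133, 0.064607) → end (x,ẋ)=(-0.332282, -1.519076)

x = -0.3323, ẋ = -1.5191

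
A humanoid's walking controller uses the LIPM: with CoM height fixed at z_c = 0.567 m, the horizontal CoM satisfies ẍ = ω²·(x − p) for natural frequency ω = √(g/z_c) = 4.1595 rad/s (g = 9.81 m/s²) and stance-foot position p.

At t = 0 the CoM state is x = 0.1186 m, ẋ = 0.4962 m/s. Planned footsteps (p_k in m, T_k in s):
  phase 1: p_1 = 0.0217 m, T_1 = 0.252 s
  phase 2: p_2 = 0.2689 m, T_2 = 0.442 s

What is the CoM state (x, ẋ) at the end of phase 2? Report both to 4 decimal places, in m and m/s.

phase 1: p=0.0217, T=0.252, ωT=1.048194, cosh=1.601533, sinh=1.250962; start (x,ẋ)=(0.118600, 0.496200) → end (x,ẋ)=(0.326120, 1.298888)
phase 2: p=0.2689, T=0.442, ωT=1.838499, cosh=3.223075, sinh=3.064019; start (x,ẋ)=(0.326120, 1.298888) → end (x,ẋ)=(1.410125, 4.915667)

x = 1.4101, ẋ = 4.9157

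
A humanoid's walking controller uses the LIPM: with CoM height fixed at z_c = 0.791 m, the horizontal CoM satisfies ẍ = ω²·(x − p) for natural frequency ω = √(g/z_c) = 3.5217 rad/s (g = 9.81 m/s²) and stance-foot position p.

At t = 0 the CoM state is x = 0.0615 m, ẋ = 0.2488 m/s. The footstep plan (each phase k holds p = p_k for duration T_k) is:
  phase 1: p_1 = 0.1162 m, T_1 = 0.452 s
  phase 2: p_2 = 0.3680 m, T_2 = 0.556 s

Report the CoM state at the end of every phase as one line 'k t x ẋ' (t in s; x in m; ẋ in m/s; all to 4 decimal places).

1 0.4520 0.1426 0.1829
2 1.0080 -0.2661 -2.0952

phase 1: p=0.1162, T=0.452, ωT=1.591808, cosh=2.558091, sinh=2.354534; start (x,ẋ)=(0.061500, 0.248800) → end (x,ẋ)=(0.142615, 0.182883)
phase 2: p=0.3680, T=0.556, ωT=1.958065, cosh=3.613368, sinh=3.472237; start (x,ẋ)=(0.142615, 0.182883) → end (x,ẋ)=(-0.266085, -2.095227)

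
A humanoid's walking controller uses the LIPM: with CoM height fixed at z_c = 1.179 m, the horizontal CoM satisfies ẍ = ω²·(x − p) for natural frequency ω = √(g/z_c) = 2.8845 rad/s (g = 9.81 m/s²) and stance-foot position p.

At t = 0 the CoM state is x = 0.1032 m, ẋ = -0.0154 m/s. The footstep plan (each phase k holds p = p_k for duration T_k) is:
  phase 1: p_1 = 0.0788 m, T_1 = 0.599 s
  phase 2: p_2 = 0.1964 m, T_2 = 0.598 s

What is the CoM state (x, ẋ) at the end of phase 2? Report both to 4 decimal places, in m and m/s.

x = 0.1574, ẋ = -0.0546

phase 1: p=0.0788, T=0.599, ωT=1.727815, cosh=2.903009, sinh=2.725337; start (x,ẋ)=(0.103200, -0.015400) → end (x,ẋ)=(0.135083, 0.147108)
phase 2: p=0.1964, T=0.598, ωT=1.724931, cosh=2.895160, sinh=2.716974; start (x,ẋ)=(0.135083, 0.147108) → end (x,ẋ)=(0.157442, -0.054646)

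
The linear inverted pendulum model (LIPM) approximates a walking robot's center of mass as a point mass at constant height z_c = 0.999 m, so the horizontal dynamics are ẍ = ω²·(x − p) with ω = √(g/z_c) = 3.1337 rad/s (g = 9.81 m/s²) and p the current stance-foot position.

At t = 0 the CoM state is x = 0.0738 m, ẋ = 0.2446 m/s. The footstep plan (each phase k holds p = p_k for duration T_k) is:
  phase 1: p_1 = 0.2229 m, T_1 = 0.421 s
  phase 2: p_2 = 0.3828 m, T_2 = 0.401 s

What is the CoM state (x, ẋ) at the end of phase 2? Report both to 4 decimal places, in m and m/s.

x = -0.3964, ẋ = -2.2449

phase 1: p=0.2229, T=0.421, ωT=1.319288, cosh=2.004041, sinh=1.736715; start (x,ẋ)=(0.073800, 0.244600) → end (x,ẋ)=(0.059656, -0.321265)
phase 2: p=0.3828, T=0.401, ωT=1.256614, cosh=1.899060, sinh=1.614444; start (x,ẋ)=(0.059656, -0.321265) → end (x,ẋ)=(-0.396381, -2.244945)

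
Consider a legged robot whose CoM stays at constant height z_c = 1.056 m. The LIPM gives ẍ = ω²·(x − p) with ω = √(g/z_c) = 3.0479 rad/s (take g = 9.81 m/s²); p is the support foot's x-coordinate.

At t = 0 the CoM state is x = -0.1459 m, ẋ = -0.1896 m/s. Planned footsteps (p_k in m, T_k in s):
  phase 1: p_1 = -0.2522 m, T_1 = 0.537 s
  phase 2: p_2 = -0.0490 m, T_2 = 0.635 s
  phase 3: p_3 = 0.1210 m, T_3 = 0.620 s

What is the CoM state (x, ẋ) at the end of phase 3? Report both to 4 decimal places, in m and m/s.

phase 1: p=-0.2522, T=0.537, ωT=1.636722, cosh=2.666458, sinh=2.471842; start (x,ẋ)=(-0.145900, -0.189600) → end (x,ẋ)=(-0.122521, 0.295296)
phase 2: p=-0.0490, T=0.635, ωT=1.935416, cosh=3.535646, sinh=3.391282; start (x,ẋ)=(-0.122521, 0.295296) → end (x,ẋ)=(0.019621, 0.284130)
phase 3: p=0.1210, T=0.620, ωT=1.889698, cosh=3.384244, sinh=3.233126; start (x,ẋ)=(0.019621, 0.284130) → end (x,ẋ)=(0.079306, -0.037448)

x = 0.0793, ẋ = -0.0374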